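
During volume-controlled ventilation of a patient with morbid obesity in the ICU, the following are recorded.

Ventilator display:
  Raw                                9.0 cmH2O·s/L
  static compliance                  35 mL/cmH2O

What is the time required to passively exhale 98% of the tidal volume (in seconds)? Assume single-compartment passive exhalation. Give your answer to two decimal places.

τ = R × C = 9.0 × 35 mL/cmH2O = 9.0 × 0.035 L/cmH2O = 0.315 s.
Exhaled fraction f = 1 − e^(−t/τ) → t = −τ·ln(1 − f) = −0.315·ln(0.02) = 1.232 s.

1.23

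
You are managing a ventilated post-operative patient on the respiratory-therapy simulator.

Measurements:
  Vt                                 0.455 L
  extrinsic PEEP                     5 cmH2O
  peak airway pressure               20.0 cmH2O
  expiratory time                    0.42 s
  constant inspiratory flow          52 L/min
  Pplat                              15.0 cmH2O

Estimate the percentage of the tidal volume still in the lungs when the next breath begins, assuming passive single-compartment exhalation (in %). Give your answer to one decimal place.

Flow: 52 L/min ÷ 60 = 0.8667 L/s.
R = (PIP − Pplat)/V̇ = (20.0 − 15.0) / 0.8667 = 5.0/0.8667 = 5.769 cmH2O·s/L.
C = Vt/(Pplat − PEEP) = 455.0 / (15.0 − 5) = 455.0/10.0 = 45.5 mL/cmH2O.
τ = R × C = 5.769 × 0.0455 L/cmH2O = 0.2625 s.
Fraction remaining at end-expiration = e^(−Te/τ) = e^(−0.42/0.2625) = 0.2019 → 20.19%.

20.2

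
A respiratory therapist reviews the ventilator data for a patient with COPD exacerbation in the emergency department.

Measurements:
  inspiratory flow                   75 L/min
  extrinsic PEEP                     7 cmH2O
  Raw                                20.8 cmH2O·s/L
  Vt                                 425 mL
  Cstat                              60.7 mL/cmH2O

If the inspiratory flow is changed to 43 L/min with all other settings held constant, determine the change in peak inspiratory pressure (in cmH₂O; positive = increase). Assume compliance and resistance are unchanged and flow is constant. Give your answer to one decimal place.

-11.1

Flow: 75 L/min ÷ 60 = 1.25 L/s.
New flow: 43 L/min ÷ 60 = 0.7167 L/s.
PIP = Vt/C + R·V̇ + PEEP (constant-flow equation of motion).
Only the resistive term changes: ΔPIP = R × ΔV̇ = 20.8 × (0.7167 − 1.25) = 20.8 × -0.5333 = -11.093 cmH2O.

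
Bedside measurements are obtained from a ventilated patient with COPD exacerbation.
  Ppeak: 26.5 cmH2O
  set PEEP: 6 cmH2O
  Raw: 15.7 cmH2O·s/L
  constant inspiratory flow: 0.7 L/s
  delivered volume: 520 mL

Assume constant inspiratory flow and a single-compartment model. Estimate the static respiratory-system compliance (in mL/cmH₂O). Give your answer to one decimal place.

Equation of motion (constant flow): PIP = Vt/C + R·V̇ + PEEP.
Vt/C = PIP − R·V̇ − PEEP = 26.5 − 15.7×0.7 − 6 = 26.5 − 10.99 − 6 = 9.51 cmH2O.
C = Vt / 9.51 = 520 / 9.51 = 54.679 mL/cmH2O.

54.7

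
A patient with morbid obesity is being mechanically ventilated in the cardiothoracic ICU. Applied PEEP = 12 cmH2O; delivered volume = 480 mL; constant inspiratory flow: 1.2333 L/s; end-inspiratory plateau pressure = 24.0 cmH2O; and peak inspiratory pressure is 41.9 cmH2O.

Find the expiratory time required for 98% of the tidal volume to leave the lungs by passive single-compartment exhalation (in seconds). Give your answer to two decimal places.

2.27

R = (PIP − Pplat)/V̇ = (41.9 − 24.0) / 1.2333 = 17.9/1.2333 = 14.514 cmH2O·s/L.
C = Vt/(Pplat − PEEP) = 480.0 / (24.0 − 12) = 480.0/12.0 = 40.0 mL/cmH2O.
τ = R × C = 14.514 × 0.04 L/cmH2O = 0.5806 s.
t = −τ·ln(1 − 0.98) = −0.5806·ln(0.02) = 2.271 s.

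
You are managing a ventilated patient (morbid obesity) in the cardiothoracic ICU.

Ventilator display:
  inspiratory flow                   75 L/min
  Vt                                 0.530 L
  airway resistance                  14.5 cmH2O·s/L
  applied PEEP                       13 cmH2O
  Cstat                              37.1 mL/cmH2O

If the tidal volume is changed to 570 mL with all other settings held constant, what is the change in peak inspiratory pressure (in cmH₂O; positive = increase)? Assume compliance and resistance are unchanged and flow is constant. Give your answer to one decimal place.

PIP = Vt/C + R·V̇ + PEEP (constant-flow equation of motion).
Only the elastic term changes: ΔPIP = ΔVt / C = (570 − 530) / 37.1 = 1.078 cmH2O.

1.1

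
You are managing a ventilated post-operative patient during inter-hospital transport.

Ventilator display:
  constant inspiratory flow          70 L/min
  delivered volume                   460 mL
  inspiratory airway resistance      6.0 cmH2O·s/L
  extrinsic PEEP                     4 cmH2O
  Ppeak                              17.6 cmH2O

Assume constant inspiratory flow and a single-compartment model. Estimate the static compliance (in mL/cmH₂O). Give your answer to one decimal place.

69.7

Flow: 70 L/min ÷ 60 = 1.1667 L/s.
Equation of motion (constant flow): PIP = Vt/C + R·V̇ + PEEP.
Vt/C = PIP − R·V̇ − PEEP = 17.6 − 6.0×1.1667 − 4 = 17.6 − 7.0 − 4 = 6.6 cmH2O.
C = Vt / 6.6 = 460 / 6.6 = 69.697 mL/cmH2O.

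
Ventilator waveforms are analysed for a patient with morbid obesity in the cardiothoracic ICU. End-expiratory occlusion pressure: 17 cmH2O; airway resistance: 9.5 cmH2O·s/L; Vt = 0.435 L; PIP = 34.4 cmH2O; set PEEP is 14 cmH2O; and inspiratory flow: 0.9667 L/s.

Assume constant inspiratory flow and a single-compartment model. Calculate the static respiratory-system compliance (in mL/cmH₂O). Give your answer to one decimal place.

Total PEEP = 17 cmH2O (set 14 + intrinsic 3); this is the baseline alveolar pressure.
Equation of motion (constant flow): PIP = Vt/C + R·V̇ + PEEP.
Vt/C = PIP − R·V̇ − PEEP = 34.4 − 9.5×0.9667 − 17 = 34.4 − 9.184 − 17 = 8.216 cmH2O.
C = Vt / 8.216 = 435 / 8.216 = 52.945 mL/cmH2O.

52.9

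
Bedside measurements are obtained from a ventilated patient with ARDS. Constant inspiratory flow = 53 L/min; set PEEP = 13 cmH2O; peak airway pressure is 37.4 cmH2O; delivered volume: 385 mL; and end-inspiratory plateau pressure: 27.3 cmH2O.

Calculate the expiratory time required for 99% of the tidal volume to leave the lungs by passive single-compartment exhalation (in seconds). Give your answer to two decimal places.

1.42

Flow: 53 L/min ÷ 60 = 0.8833 L/s.
R = (PIP − Pplat)/V̇ = (37.4 − 27.3) / 0.8833 = 10.1/0.8833 = 11.434 cmH2O·s/L.
C = Vt/(Pplat − PEEP) = 385.0 / (27.3 − 13) = 385.0/14.3 = 26.923 mL/cmH2O.
τ = R × C = 11.434 × 0.02692 L/cmH2O = 0.3078 s.
t = −τ·ln(1 − 0.99) = −0.3078·ln(0.01) = 1.417 s.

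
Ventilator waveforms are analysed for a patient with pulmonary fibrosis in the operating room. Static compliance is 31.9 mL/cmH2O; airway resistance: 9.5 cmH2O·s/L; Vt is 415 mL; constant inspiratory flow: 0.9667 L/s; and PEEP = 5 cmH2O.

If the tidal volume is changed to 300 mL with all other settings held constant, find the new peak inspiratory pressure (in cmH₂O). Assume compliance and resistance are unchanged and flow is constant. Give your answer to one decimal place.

23.6

PIP = Vt/C + R·V̇ + PEEP (constant-flow equation of motion).
Only the elastic term changes: ΔPIP = ΔVt / C = (300 − 415) / 31.9 = -3.605 cmH2O.
Original PIP = 415/31.9 + 9.5×0.9667 + 5 = 27.193 cmH2O; new PIP = 27.193 + (-3.605) = 23.588 cmH2O.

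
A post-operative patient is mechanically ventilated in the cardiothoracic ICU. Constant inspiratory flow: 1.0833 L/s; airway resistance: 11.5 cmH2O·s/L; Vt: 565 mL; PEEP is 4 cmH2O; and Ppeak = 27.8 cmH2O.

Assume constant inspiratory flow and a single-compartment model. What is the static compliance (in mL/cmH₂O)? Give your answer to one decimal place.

Equation of motion (constant flow): PIP = Vt/C + R·V̇ + PEEP.
Vt/C = PIP − R·V̇ − PEEP = 27.8 − 11.5×1.0833 − 4 = 27.8 − 12.458 − 4 = 11.342 cmH2O.
C = Vt / 11.342 = 565 / 11.342 = 49.815 mL/cmH2O.

49.8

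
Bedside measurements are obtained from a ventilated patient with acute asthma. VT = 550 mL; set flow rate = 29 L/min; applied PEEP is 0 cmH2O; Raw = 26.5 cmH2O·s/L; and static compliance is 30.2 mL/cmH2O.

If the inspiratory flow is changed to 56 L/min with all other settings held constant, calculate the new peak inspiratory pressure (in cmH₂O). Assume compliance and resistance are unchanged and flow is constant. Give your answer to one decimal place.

Flow: 29 L/min ÷ 60 = 0.4833 L/s.
New flow: 56 L/min ÷ 60 = 0.9333 L/s.
PIP = Vt/C + R·V̇ + PEEP (constant-flow equation of motion).
Only the resistive term changes: ΔPIP = R × ΔV̇ = 26.5 × (0.9333 − 0.4833) = 26.5 × 0.45 = 11.925 cmH2O.
Original PIP = 550/30.2 + 26.5×0.4833 + 0 = 31.019 cmH2O; new PIP = 31.019 + (11.925) = 42.944 cmH2O.

42.9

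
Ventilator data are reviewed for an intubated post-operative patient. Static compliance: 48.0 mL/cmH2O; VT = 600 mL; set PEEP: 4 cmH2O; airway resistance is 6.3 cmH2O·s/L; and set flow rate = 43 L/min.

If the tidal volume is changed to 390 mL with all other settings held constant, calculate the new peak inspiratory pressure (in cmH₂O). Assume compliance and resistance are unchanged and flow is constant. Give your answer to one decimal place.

16.6

Flow: 43 L/min ÷ 60 = 0.7167 L/s.
PIP = Vt/C + R·V̇ + PEEP (constant-flow equation of motion).
Only the elastic term changes: ΔPIP = ΔVt / C = (390 − 600) / 48.0 = -4.375 cmH2O.
Original PIP = 600/48.0 + 6.3×0.7167 + 4 = 21.015 cmH2O; new PIP = 21.015 + (-4.375) = 16.64 cmH2O.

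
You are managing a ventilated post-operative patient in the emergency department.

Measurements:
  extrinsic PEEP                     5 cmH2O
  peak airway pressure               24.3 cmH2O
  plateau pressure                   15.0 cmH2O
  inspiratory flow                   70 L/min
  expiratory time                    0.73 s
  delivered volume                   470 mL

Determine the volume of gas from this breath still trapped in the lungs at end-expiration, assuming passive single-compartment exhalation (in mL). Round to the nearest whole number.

67

Flow: 70 L/min ÷ 60 = 1.1667 L/s.
R = (PIP − Pplat)/V̇ = (24.3 − 15.0) / 1.1667 = 9.3/1.1667 = 7.971 cmH2O·s/L.
C = Vt/(Pplat − PEEP) = 470.0 / (15.0 − 5) = 470.0/10.0 = 47.0 mL/cmH2O.
τ = R × C = 7.971 × 0.047 L/cmH2O = 0.3746 s.
Fraction remaining = e^(−Te/τ) = e^(−0.73/0.3746) = 0.1425.
Trapped volume = 470.0 × 0.1425 = 66.975 mL.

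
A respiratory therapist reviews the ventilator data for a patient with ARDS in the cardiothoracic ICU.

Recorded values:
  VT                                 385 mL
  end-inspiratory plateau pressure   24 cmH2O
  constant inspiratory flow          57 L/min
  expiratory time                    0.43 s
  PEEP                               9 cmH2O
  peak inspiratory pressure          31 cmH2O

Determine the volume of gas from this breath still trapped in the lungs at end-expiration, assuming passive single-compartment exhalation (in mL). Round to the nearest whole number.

Flow: 57 L/min ÷ 60 = 0.95 L/s.
R = (PIP − Pplat)/V̇ = (31 − 24) / 0.95 = 7.0/0.95 = 7.368 cmH2O·s/L.
C = Vt/(Pplat − PEEP) = 385.0 / (24 − 9) = 385.0/15.0 = 25.667 mL/cmH2O.
τ = R × C = 7.368 × 0.02567 L/cmH2O = 0.1891 s.
Fraction remaining = e^(−Te/τ) = e^(−0.43/0.1891) = 0.1029.
Trapped volume = 385.0 × 0.1029 = 39.617 mL.

40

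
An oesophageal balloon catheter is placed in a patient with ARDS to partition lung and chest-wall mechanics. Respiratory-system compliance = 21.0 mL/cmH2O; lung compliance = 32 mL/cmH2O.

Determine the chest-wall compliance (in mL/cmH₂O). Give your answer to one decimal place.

61.1

1/Ccw = 1/Crs − 1/CL.
1/Ccw = 1/21.0 − 1/32 = 0.01637.
Ccw = 61.087 mL/cmH2O.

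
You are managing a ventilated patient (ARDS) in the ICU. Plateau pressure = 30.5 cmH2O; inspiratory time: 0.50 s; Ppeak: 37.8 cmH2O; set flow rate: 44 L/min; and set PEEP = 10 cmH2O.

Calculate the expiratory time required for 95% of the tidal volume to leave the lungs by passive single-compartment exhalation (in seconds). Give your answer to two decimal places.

Flow: 44 L/min ÷ 60 = 0.7333 L/s.
Vt = flow × Ti = 0.7333 L/s × 0.50 s × 1000 mL/L = 366.65 mL.
R = (PIP − Pplat)/V̇ = (37.8 − 30.5) / 0.7333 = 7.3/0.7333 = 9.955 cmH2O·s/L.
C = Vt/(Pplat − PEEP) = 366.65 / (30.5 − 10) = 366.65/20.5 = 17.885 mL/cmH2O.
τ = R × C = 9.955 × 0.01789 L/cmH2O = 0.1781 s.
t = −τ·ln(1 − 0.95) = −0.1781·ln(0.05) = 0.5335 s.

0.53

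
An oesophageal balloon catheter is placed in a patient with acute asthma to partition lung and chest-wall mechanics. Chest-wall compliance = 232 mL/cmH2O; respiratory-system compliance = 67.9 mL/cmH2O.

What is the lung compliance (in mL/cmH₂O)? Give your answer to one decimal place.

1/CL = 1/Crs − 1/Ccw.
1/CL = 1/67.9 − 1/232 = 0.01042.
CL = 95.969 mL/cmH2O.

96.0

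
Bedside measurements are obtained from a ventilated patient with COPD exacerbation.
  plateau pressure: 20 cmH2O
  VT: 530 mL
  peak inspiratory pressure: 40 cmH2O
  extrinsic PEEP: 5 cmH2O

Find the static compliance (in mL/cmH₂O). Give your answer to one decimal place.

Cstat = Vt / (Pplat − PEEP) = 530 / (20 − 5) = 530 / 15.0 = 35.333 mL/cmH2O.

35.3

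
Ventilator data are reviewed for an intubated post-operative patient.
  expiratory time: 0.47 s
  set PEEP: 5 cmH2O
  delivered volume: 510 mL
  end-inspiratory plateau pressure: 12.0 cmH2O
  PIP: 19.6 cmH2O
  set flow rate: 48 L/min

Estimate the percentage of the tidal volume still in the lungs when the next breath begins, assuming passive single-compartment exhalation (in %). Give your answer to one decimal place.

Flow: 48 L/min ÷ 60 = 0.8 L/s.
R = (PIP − Pplat)/V̇ = (19.6 − 12.0) / 0.8 = 7.6/0.8 = 9.5 cmH2O·s/L.
C = Vt/(Pplat − PEEP) = 510.0 / (12.0 − 5) = 510.0/7.0 = 72.857 mL/cmH2O.
τ = R × C = 9.5 × 0.07286 L/cmH2O = 0.6922 s.
Fraction remaining at end-expiration = e^(−Te/τ) = e^(−0.47/0.6922) = 0.5071 → 50.71%.

50.7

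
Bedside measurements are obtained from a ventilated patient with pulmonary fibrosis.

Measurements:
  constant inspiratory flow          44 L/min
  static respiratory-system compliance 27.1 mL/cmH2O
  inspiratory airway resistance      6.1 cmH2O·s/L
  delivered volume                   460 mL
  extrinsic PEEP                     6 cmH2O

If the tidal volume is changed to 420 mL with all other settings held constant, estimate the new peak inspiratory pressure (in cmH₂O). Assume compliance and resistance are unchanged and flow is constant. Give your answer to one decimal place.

Flow: 44 L/min ÷ 60 = 0.7333 L/s.
PIP = Vt/C + R·V̇ + PEEP (constant-flow equation of motion).
Only the elastic term changes: ΔPIP = ΔVt / C = (420 − 460) / 27.1 = -1.476 cmH2O.
Original PIP = 460/27.1 + 6.1×0.7333 + 6 = 27.447 cmH2O; new PIP = 27.447 + (-1.476) = 25.971 cmH2O.

26.0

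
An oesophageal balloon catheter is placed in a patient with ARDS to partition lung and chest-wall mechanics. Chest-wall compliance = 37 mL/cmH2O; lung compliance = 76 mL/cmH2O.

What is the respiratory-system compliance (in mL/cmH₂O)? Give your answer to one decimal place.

Lung and chest wall are elastances in series: 1/Crs = 1/CL + 1/Ccw.
1/Crs = 1/76 + 1/37 = 0.04018.
Crs = 24.888 mL/cmH2O.

24.9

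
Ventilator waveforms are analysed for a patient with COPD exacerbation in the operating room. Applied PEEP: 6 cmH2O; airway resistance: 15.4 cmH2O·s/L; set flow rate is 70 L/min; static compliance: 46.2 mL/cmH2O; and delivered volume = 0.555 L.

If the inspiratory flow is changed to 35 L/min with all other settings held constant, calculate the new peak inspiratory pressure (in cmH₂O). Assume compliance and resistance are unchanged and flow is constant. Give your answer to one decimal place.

27.0

Flow: 70 L/min ÷ 60 = 1.1667 L/s.
New flow: 35 L/min ÷ 60 = 0.5833 L/s.
PIP = Vt/C + R·V̇ + PEEP (constant-flow equation of motion).
Only the resistive term changes: ΔPIP = R × ΔV̇ = 15.4 × (0.5833 − 1.1667) = 15.4 × -0.5834 = -8.984 cmH2O.
Original PIP = 555/46.2 + 15.4×1.1667 + 6 = 35.98 cmH2O; new PIP = 35.98 + (-8.984) = 26.996 cmH2O.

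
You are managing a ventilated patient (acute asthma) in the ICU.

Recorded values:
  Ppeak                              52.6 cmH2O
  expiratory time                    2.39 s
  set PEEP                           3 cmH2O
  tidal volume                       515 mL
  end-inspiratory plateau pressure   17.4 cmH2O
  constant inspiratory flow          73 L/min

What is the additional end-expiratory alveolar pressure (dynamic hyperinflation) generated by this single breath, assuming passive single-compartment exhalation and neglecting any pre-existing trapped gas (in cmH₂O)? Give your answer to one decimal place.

1.4

Flow: 73 L/min ÷ 60 = 1.2167 L/s.
R = (PIP − Pplat)/V̇ = (52.6 − 17.4) / 1.2167 = 35.2/1.2167 = 28.931 cmH2O·s/L.
C = Vt/(Pplat − PEEP) = 515.0 / (17.4 − 3) = 515.0/14.4 = 35.764 mL/cmH2O.
τ = R × C = 28.931 × 0.03576 L/cmH2O = 1.035 s.
Fraction remaining = e^(−Te/τ) = e^(−2.39/1.035) = 0.09934; trapped volume = 515.0 × 0.09934 = 51.16 mL.
Additional alveolar pressure from trapping ≈ V_trapped / C = 51.16 / 35.764 = 1.43 cmH2O.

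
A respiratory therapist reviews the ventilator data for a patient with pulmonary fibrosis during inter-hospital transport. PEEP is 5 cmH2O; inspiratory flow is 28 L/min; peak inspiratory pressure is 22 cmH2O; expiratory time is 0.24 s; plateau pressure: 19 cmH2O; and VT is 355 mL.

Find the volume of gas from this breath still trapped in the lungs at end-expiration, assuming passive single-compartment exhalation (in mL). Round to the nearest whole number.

81

Flow: 28 L/min ÷ 60 = 0.4667 L/s.
R = (PIP − Pplat)/V̇ = (22 − 19) / 0.4667 = 3.0/0.4667 = 6.428 cmH2O·s/L.
C = Vt/(Pplat − PEEP) = 355.0 / (19 − 5) = 355.0/14.0 = 25.357 mL/cmH2O.
τ = R × C = 6.428 × 0.02536 L/cmH2O = 0.163 s.
Fraction remaining = e^(−Te/τ) = e^(−0.24/0.163) = 0.2294.
Trapped volume = 355.0 × 0.2294 = 81.437 mL.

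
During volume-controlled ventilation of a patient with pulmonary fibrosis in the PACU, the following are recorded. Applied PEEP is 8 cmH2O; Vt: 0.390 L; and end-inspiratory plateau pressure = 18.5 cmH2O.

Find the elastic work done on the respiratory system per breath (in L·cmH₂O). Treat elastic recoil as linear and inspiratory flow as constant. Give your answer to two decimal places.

Elastic work ≈ ½ × (Pplat − PEEP) × Vt = 0.5 × (18.5 − 8) × 0.390 L = 0.5 × 10.5 × 0.390 = 2.048 L·cmH2O.

2.05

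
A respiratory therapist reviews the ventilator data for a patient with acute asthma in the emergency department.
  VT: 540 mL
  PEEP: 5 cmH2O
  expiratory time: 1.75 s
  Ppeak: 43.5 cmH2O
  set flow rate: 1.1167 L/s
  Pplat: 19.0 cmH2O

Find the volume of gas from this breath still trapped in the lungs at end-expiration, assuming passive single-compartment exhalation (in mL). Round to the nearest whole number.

R = (PIP − Pplat)/V̇ = (43.5 − 19.0) / 1.1167 = 24.5/1.1167 = 21.94 cmH2O·s/L.
C = Vt/(Pplat − PEEP) = 540.0 / (19.0 − 5) = 540.0/14.0 = 38.571 mL/cmH2O.
τ = R × C = 21.94 × 0.03857 L/cmH2O = 0.8462 s.
Fraction remaining = e^(−Te/τ) = e^(−1.75/0.8462) = 0.1264.
Trapped volume = 540.0 × 0.1264 = 68.256 mL.

68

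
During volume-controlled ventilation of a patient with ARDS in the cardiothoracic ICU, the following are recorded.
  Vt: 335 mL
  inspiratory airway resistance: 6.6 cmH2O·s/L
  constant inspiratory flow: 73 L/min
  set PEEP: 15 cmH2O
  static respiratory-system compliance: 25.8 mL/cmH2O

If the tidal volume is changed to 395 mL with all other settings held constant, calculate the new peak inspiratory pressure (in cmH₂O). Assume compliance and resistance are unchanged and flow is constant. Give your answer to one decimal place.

38.3

Flow: 73 L/min ÷ 60 = 1.2167 L/s.
PIP = Vt/C + R·V̇ + PEEP (constant-flow equation of motion).
Only the elastic term changes: ΔPIP = ΔVt / C = (395 − 335) / 25.8 = 2.326 cmH2O.
Original PIP = 335/25.8 + 6.6×1.2167 + 15 = 36.015 cmH2O; new PIP = 36.015 + (2.326) = 38.341 cmH2O.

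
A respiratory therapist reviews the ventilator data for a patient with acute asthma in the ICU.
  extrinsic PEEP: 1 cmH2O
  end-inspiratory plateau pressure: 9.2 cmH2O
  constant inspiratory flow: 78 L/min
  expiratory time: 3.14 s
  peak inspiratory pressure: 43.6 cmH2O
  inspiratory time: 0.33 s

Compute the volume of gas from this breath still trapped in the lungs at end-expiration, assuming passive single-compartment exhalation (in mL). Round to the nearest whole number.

Flow: 78 L/min ÷ 60 = 1.3 L/s.
Vt = flow × Ti = 1.3 L/s × 0.33 s × 1000 mL/L = 429.0 mL.
R = (PIP − Pplat)/V̇ = (43.6 − 9.2) / 1.3 = 34.4/1.3 = 26.462 cmH2O·s/L.
C = Vt/(Pplat − PEEP) = 429.0 / (9.2 − 1) = 429.0/8.2 = 52.317 mL/cmH2O.
τ = R × C = 26.462 × 0.05232 L/cmH2O = 1.384 s.
Fraction remaining = e^(−Te/τ) = e^(−3.14/1.384) = 0.1034.
Trapped volume = 429.0 × 0.1034 = 44.359 mL.

44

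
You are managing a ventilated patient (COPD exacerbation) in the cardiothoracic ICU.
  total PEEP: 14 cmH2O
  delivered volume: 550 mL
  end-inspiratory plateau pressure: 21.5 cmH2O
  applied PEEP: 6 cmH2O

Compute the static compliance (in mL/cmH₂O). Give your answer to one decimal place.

73.3

End-expiratory occlusion gives total PEEP = 14 cmH2O (intrinsic PEEP = 14 − 6 = 8). Use total PEEP for the elastic gradient.
Cstat = Vt / (Pplat − PEEPtotal) = 550 / (21.5 − 14) = 550 / 7.5 = 73.333 mL/cmH2O.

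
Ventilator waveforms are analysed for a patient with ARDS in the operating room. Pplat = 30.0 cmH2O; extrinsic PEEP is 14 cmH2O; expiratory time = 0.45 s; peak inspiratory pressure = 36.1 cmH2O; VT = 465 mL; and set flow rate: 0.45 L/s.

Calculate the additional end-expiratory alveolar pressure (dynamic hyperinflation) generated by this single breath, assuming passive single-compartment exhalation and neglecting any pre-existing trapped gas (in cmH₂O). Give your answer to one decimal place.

5.1

R = (PIP − Pplat)/V̇ = (36.1 − 30.0) / 0.45 = 6.1/0.45 = 13.556 cmH2O·s/L.
C = Vt/(Pplat − PEEP) = 465.0 / (30.0 − 14) = 465.0/16.0 = 29.063 mL/cmH2O.
τ = R × C = 13.556 × 0.02906 L/cmH2O = 0.3939 s.
Fraction remaining = e^(−Te/τ) = e^(−0.45/0.3939) = 0.319; trapped volume = 465.0 × 0.319 = 148.34 mL.
Additional alveolar pressure from trapping ≈ V_trapped / C = 148.34 / 29.063 = 5.104 cmH2O.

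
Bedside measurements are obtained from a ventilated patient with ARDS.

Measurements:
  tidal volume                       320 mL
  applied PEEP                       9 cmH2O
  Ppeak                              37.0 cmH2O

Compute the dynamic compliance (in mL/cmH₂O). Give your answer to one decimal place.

Dynamic compliance = Vt / (PIP − PEEP) = 320 / (37.0 − 9) = 320 / 28.0 = 11.429 mL/cmH2O.

11.4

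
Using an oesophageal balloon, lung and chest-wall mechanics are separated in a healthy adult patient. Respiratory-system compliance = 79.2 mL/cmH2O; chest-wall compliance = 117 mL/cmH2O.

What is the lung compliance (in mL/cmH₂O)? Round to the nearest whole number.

245

1/CL = 1/Crs − 1/Ccw.
1/CL = 1/79.2 − 1/117 = 0.004079.
CL = 245.16 mL/cmH2O.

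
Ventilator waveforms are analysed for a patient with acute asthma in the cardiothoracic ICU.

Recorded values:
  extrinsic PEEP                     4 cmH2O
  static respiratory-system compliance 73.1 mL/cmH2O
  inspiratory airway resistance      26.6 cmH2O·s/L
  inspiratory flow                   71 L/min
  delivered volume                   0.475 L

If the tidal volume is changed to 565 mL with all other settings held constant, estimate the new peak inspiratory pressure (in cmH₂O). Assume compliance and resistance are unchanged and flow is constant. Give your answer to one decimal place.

Flow: 71 L/min ÷ 60 = 1.1833 L/s.
PIP = Vt/C + R·V̇ + PEEP (constant-flow equation of motion).
Only the elastic term changes: ΔPIP = ΔVt / C = (565 − 475) / 73.1 = 1.231 cmH2O.
Original PIP = 475/73.1 + 26.6×1.1833 + 4 = 41.974 cmH2O; new PIP = 41.974 + (1.231) = 43.205 cmH2O.

43.2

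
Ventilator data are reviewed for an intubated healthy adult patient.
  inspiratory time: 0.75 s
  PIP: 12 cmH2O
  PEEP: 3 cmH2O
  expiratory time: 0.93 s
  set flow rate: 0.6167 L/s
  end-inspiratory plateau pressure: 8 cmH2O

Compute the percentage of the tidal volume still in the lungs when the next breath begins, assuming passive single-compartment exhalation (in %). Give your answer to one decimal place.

21.2

Vt = flow × Ti = 0.6167 L/s × 0.75 s × 1000 mL/L = 462.53 mL.
R = (PIP − Pplat)/V̇ = (12 − 8) / 0.6167 = 4.0/0.6167 = 6.486 cmH2O·s/L.
C = Vt/(Pplat − PEEP) = 462.53 / (8 − 3) = 462.53/5.0 = 92.506 mL/cmH2O.
τ = R × C = 6.486 × 0.09251 L/cmH2O = 0.6 s.
Fraction remaining at end-expiration = e^(−Te/τ) = e^(−0.93/0.6) = 0.2122 → 21.22%.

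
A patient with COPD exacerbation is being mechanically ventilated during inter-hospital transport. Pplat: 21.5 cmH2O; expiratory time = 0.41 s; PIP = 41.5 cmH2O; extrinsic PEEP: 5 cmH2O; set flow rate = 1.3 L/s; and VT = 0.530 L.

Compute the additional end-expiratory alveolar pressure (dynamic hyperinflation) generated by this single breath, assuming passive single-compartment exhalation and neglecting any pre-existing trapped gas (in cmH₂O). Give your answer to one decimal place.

7.2

R = (PIP − Pplat)/V̇ = (41.5 − 21.5) / 1.3 = 20.0/1.3 = 15.385 cmH2O·s/L.
C = Vt/(Pplat − PEEP) = 530.0 / (21.5 − 5) = 530.0/16.5 = 32.121 mL/cmH2O.
τ = R × C = 15.385 × 0.03212 L/cmH2O = 0.4942 s.
Fraction remaining = e^(−Te/τ) = e^(−0.41/0.4942) = 0.4362; trapped volume = 530.0 × 0.4362 = 231.19 mL.
Additional alveolar pressure from trapping ≈ V_trapped / C = 231.19 / 32.121 = 7.197 cmH2O.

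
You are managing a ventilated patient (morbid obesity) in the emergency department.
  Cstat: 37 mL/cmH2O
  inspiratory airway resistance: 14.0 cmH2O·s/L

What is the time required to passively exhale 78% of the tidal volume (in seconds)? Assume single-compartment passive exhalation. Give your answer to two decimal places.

τ = R × C = 14.0 × 37 mL/cmH2O = 14.0 × 0.037 L/cmH2O = 0.518 s.
Exhaled fraction f = 1 − e^(−t/τ) → t = −τ·ln(1 − f) = −0.518·ln(0.22) = 0.7843 s.

0.78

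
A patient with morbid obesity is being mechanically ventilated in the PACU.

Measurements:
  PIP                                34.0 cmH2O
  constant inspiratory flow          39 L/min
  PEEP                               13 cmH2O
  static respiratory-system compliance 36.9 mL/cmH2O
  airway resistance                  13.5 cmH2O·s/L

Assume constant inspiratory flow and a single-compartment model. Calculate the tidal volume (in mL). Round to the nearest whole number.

451

Flow: 39 L/min ÷ 60 = 0.65 L/s.
Equation of motion (constant flow): PIP = Vt/C + R·V̇ + PEEP.
Vt/C = PIP − R·V̇ − PEEP = 34.0 − 8.775 − 13 = 12.225 cmH2O.
Vt = C × 12.225 = 36.9 × 12.225 = 451.1 mL.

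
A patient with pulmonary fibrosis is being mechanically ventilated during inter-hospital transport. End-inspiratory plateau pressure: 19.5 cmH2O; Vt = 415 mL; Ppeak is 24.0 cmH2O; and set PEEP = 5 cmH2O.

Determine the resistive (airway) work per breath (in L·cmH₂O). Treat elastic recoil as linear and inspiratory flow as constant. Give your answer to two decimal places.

With constant inspiratory flow the resistive pressure is constant at PIP − Pplat = 24.0 − 19.5 = 4.5 cmH2O, so resistive work = 4.5 × 0.415 = 1.868 L·cmH2O.

1.87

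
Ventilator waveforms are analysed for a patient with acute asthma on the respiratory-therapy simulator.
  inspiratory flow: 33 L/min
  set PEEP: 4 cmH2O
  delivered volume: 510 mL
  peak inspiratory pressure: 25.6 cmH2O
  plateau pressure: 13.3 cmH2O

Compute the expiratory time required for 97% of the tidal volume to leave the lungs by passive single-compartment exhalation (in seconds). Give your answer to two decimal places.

Flow: 33 L/min ÷ 60 = 0.55 L/s.
R = (PIP − Pplat)/V̇ = (25.6 − 13.3) / 0.55 = 12.3/0.55 = 22.364 cmH2O·s/L.
C = Vt/(Pplat − PEEP) = 510.0 / (13.3 − 4) = 510.0/9.3 = 54.839 mL/cmH2O.
τ = R × C = 22.364 × 0.05484 L/cmH2O = 1.226 s.
t = −τ·ln(1 − 0.97) = −1.226·ln(0.03) = 4.299 s.

4.30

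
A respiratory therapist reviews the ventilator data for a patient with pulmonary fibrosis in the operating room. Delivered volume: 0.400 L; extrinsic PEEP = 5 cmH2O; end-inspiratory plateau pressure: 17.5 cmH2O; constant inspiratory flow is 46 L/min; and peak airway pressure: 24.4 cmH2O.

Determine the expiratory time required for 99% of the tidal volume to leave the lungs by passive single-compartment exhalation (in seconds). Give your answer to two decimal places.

1.33

Flow: 46 L/min ÷ 60 = 0.7667 L/s.
R = (PIP − Pplat)/V̇ = (24.4 − 17.5) / 0.7667 = 6.9/0.7667 = 9.0 cmH2O·s/L.
C = Vt/(Pplat − PEEP) = 400.0 / (17.5 − 5) = 400.0/12.5 = 32.0 mL/cmH2O.
τ = R × C = 9.0 × 0.032 L/cmH2O = 0.288 s.
t = −τ·ln(1 − 0.99) = −0.288·ln(0.01) = 1.326 s.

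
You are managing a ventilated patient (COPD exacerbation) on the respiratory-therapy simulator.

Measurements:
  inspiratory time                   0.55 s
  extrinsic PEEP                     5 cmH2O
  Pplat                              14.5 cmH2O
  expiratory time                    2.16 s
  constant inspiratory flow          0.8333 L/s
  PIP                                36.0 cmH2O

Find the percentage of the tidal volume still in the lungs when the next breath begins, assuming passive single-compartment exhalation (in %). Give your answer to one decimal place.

17.6

Vt = flow × Ti = 0.8333 L/s × 0.55 s × 1000 mL/L = 458.32 mL.
R = (PIP − Pplat)/V̇ = (36.0 − 14.5) / 0.8333 = 21.5/0.8333 = 25.801 cmH2O·s/L.
C = Vt/(Pplat − PEEP) = 458.32 / (14.5 − 5) = 458.32/9.5 = 48.244 mL/cmH2O.
τ = R × C = 25.801 × 0.04824 L/cmH2O = 1.245 s.
Fraction remaining at end-expiration = e^(−Te/τ) = e^(−2.16/1.245) = 0.1764 → 17.64%.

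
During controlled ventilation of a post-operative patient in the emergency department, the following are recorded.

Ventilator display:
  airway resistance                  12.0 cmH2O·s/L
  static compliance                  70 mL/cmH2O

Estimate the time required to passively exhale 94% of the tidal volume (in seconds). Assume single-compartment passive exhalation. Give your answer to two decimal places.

2.36

τ = R × C = 12.0 × 70 mL/cmH2O = 12.0 × 0.070 L/cmH2O = 0.84 s.
Exhaled fraction f = 1 − e^(−t/τ) → t = −τ·ln(1 − f) = −0.84·ln(0.06) = 2.363 s.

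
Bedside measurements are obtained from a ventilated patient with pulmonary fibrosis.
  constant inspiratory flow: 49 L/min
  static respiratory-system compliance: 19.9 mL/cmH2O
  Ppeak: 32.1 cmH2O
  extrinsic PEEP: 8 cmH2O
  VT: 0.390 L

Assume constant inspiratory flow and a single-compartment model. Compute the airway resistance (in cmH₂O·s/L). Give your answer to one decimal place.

Flow: 49 L/min ÷ 60 = 0.8167 L/s.
Equation of motion (constant flow): PIP = Vt/C + R·V̇ + PEEP.
R·V̇ = PIP − Vt/C − PEEP = 32.1 − 390/19.9 − 8 = 32.1 − 19.598 − 8 = 4.502 cmH2O.
R = 4.502 / 0.8167 = 5.512 cmH2O·s/L.

5.5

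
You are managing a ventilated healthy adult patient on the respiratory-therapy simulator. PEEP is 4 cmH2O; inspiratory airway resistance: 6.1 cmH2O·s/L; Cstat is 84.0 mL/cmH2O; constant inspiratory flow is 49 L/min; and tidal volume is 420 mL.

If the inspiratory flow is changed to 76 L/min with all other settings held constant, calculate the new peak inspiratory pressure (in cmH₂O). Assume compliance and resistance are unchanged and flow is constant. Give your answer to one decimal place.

Flow: 49 L/min ÷ 60 = 0.8167 L/s.
New flow: 76 L/min ÷ 60 = 1.2667 L/s.
PIP = Vt/C + R·V̇ + PEEP (constant-flow equation of motion).
Only the resistive term changes: ΔPIP = R × ΔV̇ = 6.1 × (1.2667 − 0.8167) = 6.1 × 0.45 = 2.745 cmH2O.
Original PIP = 420/84.0 + 6.1×0.8167 + 4 = 13.982 cmH2O; new PIP = 13.982 + (2.745) = 16.727 cmH2O.

16.7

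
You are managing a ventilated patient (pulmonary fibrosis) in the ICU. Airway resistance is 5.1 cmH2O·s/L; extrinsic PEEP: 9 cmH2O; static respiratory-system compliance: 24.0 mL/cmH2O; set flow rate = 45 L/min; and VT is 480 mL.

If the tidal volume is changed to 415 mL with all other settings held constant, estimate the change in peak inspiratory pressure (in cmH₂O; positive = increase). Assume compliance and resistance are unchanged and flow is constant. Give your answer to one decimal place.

-2.7

PIP = Vt/C + R·V̇ + PEEP (constant-flow equation of motion).
Only the elastic term changes: ΔPIP = ΔVt / C = (415 − 480) / 24.0 = -2.708 cmH2O.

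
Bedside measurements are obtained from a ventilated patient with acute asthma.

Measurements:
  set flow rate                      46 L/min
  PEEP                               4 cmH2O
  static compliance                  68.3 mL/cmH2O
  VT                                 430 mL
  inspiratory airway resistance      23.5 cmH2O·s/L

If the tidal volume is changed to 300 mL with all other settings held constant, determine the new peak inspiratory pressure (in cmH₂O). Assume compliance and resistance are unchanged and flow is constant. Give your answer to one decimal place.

Flow: 46 L/min ÷ 60 = 0.7667 L/s.
PIP = Vt/C + R·V̇ + PEEP (constant-flow equation of motion).
Only the elastic term changes: ΔPIP = ΔVt / C = (300 − 430) / 68.3 = -1.903 cmH2O.
Original PIP = 430/68.3 + 23.5×0.7667 + 4 = 28.313 cmH2O; new PIP = 28.313 + (-1.903) = 26.41 cmH2O.

26.4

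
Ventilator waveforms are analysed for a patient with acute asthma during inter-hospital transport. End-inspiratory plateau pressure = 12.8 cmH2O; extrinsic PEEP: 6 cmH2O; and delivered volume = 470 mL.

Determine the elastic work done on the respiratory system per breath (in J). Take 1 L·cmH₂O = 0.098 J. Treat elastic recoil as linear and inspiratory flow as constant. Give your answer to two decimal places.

Elastic work ≈ ½ × (Pplat − PEEP) × Vt = 0.5 × (12.8 − 6) × 0.470 L = 0.5 × 6.8 × 0.470 = 1.598 L·cmH2O.
× 0.098 J/(L·cmH2O) → 0.1566 J.

0.16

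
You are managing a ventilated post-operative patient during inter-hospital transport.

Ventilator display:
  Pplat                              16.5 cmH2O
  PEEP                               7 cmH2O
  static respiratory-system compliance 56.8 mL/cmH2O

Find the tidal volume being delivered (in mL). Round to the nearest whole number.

540

Vt = Cstat × (Pplat − PEEP) = 56.8 × (16.5 − 7) = 56.8 × 9.5 = 539.6 mL.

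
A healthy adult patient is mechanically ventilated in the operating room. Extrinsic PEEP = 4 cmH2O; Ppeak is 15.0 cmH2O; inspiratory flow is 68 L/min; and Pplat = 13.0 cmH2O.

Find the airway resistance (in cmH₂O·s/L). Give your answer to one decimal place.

Flow: 68 L/min ÷ 60 = 1.1333 L/s.
Raw = (PIP − Pplat) / flow = (15.0 − 13.0) / 1.1333 = 2.0 / 1.1333 = 1.765 cmH2O·s/L.

1.8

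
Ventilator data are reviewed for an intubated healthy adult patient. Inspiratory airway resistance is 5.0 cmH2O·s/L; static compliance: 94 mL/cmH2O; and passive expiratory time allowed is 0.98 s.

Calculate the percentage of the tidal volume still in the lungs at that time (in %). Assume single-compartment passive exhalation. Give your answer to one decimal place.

12.4

τ = R × C = 5.0 × 94 mL/cmH2O = 5.0 × 0.094 L/cmH2O = 0.47 s.
Passive exhalation: V(t)/V₀ = e^(−t/τ) = e^(−0.98/0.47) = 0.1243.
Fraction remaining = 0.1243 → 12.43%.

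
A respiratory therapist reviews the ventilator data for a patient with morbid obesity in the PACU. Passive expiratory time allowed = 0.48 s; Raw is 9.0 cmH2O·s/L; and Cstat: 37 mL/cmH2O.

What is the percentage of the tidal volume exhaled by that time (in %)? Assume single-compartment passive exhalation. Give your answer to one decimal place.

76.3

τ = R × C = 9.0 × 37 mL/cmH2O = 9.0 × 0.037 L/cmH2O = 0.333 s.
Passive exhalation: V(t)/V₀ = e^(−t/τ) = e^(−0.48/0.333) = 0.2366.
Fraction exhaled = 1 − 0.2366 = 0.7634 → 76.34%.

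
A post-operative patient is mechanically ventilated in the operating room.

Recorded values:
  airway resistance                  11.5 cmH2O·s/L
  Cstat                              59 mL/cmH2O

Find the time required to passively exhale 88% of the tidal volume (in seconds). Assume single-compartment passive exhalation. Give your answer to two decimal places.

1.44

τ = R × C = 11.5 × 59 mL/cmH2O = 11.5 × 0.059 L/cmH2O = 0.6785 s.
Exhaled fraction f = 1 − e^(−t/τ) → t = −τ·ln(1 − f) = −0.6785·ln(0.12) = 1.439 s.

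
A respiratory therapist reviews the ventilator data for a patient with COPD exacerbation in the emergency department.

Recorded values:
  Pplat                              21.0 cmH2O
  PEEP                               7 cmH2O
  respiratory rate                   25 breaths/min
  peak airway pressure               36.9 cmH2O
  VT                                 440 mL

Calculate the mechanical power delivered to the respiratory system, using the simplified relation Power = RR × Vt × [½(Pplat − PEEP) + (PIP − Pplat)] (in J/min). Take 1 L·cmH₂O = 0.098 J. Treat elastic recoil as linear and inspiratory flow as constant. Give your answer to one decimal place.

Per-breath work = Vt × [½(Pplat−PEEP) + (PIP−Pplat)] = 0.440 × [0.5×14.0 + 15.9] = 0.440 × 22.9 = 10.076 L·cmH2O.
Power = 25 × 10.076 = 251.9 L·cmH2O/min.
× 0.098 J/(L·cmH2O) → 24.686 J/min.

24.7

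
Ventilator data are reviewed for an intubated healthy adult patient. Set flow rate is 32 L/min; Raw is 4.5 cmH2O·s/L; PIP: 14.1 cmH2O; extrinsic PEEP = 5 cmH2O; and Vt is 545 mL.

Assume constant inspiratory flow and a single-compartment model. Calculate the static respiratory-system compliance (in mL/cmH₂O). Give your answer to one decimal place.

81.3

Flow: 32 L/min ÷ 60 = 0.5333 L/s.
Equation of motion (constant flow): PIP = Vt/C + R·V̇ + PEEP.
Vt/C = PIP − R·V̇ − PEEP = 14.1 − 4.5×0.5333 − 5 = 14.1 − 2.4 − 5 = 6.7 cmH2O.
C = Vt / 6.7 = 545 / 6.7 = 81.343 mL/cmH2O.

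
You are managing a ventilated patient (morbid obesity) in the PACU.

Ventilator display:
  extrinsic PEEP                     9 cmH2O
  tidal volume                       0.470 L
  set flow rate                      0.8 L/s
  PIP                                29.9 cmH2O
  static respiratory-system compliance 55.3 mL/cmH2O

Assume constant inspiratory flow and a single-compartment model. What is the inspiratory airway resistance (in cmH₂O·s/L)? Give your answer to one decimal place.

15.5

Equation of motion (constant flow): PIP = Vt/C + R·V̇ + PEEP.
R·V̇ = PIP − Vt/C − PEEP = 29.9 − 470/55.3 − 9 = 29.9 − 8.499 − 9 = 12.401 cmH2O.
R = 12.401 / 0.8 = 15.501 cmH2O·s/L.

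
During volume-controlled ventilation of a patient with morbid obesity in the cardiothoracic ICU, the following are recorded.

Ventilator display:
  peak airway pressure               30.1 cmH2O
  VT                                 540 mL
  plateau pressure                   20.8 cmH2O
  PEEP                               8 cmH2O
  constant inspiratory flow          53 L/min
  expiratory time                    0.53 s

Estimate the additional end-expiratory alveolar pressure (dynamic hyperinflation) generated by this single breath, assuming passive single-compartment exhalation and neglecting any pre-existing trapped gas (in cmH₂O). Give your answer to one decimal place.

3.9

Flow: 53 L/min ÷ 60 = 0.8833 L/s.
R = (PIP − Pplat)/V̇ = (30.1 − 20.8) / 0.8833 = 9.3/0.8833 = 10.529 cmH2O·s/L.
C = Vt/(Pplat − PEEP) = 540.0 / (20.8 − 8) = 540.0/12.8 = 42.188 mL/cmH2O.
τ = R × C = 10.529 × 0.04219 L/cmH2O = 0.4442 s.
Fraction remaining = e^(−Te/τ) = e^(−0.53/0.4442) = 0.3033; trapped volume = 540.0 × 0.3033 = 163.78 mL.
Additional alveolar pressure from trapping ≈ V_trapped / C = 163.78 / 42.188 = 3.882 cmH2O.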